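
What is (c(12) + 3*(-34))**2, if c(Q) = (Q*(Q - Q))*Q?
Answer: 10404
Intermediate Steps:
c(Q) = 0 (c(Q) = (Q*0)*Q = 0*Q = 0)
(c(12) + 3*(-34))**2 = (0 + 3*(-34))**2 = (0 - 102)**2 = (-102)**2 = 10404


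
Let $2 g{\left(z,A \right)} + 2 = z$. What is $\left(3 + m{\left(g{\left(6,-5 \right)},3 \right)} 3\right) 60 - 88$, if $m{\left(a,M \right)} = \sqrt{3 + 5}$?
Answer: $92 + 360 \sqrt{2} \approx 601.12$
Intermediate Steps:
$g{\left(z,A \right)} = -1 + \frac{z}{2}$
$m{\left(a,M \right)} = 2 \sqrt{2}$ ($m{\left(a,M \right)} = \sqrt{8} = 2 \sqrt{2}$)
$\left(3 + m{\left(g{\left(6,-5 \right)},3 \right)} 3\right) 60 - 88 = \left(3 + 2 \sqrt{2} \cdot 3\right) 60 - 88 = \left(3 + 6 \sqrt{2}\right) 60 - 88 = \left(180 + 360 \sqrt{2}\right) - 88 = 92 + 360 \sqrt{2}$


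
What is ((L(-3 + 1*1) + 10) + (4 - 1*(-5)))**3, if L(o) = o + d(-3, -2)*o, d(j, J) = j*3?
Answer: 42875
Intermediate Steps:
d(j, J) = 3*j
L(o) = -8*o (L(o) = o + (3*(-3))*o = o - 9*o = -8*o)
((L(-3 + 1*1) + 10) + (4 - 1*(-5)))**3 = ((-8*(-3 + 1*1) + 10) + (4 - 1*(-5)))**3 = ((-8*(-3 + 1) + 10) + (4 + 5))**3 = ((-8*(-2) + 10) + 9)**3 = ((16 + 10) + 9)**3 = (26 + 9)**3 = 35**3 = 42875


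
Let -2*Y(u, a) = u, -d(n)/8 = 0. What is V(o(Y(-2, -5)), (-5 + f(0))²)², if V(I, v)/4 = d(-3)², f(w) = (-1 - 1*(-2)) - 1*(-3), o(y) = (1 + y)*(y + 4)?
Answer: 0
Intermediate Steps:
d(n) = 0 (d(n) = -8*0 = 0)
Y(u, a) = -u/2
o(y) = (1 + y)*(4 + y)
f(w) = 4 (f(w) = (-1 + 2) + 3 = 1 + 3 = 4)
V(I, v) = 0 (V(I, v) = 4*0² = 4*0 = 0)
V(o(Y(-2, -5)), (-5 + f(0))²)² = 0² = 0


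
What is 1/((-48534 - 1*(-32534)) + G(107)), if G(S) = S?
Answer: -1/15893 ≈ -6.2921e-5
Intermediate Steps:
1/((-48534 - 1*(-32534)) + G(107)) = 1/((-48534 - 1*(-32534)) + 107) = 1/((-48534 + 32534) + 107) = 1/(-16000 + 107) = 1/(-15893) = -1/15893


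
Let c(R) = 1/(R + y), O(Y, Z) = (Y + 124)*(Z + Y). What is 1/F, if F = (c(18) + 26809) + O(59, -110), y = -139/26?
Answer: 329/5749630 ≈ 5.7221e-5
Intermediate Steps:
y = -139/26 (y = -139*1/26 = -139/26 ≈ -5.3462)
O(Y, Z) = (124 + Y)*(Y + Z)
c(R) = 1/(-139/26 + R) (c(R) = 1/(R - 139/26) = 1/(-139/26 + R))
F = 5749630/329 (F = (26/(-139 + 26*18) + 26809) + (59² + 124*59 + 124*(-110) + 59*(-110)) = (26/(-139 + 468) + 26809) + (3481 + 7316 - 13640 - 6490) = (26/329 + 26809) - 9333 = 8820187/329 - 9333 = 5749630/329 ≈ 17476.)
1/F = 1/(5749630/329) = 329/5749630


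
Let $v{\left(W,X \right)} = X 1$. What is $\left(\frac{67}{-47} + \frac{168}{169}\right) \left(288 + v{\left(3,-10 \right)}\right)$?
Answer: $- \frac{952706}{7943} \approx -119.94$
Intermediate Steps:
$v{\left(W,X \right)} = X$
$\left(\frac{67}{-47} + \frac{168}{169}\right) \left(288 + v{\left(3,-10 \right)}\right) = \left(\frac{67}{-47} + \frac{168}{169}\right) \left(288 - 10\right) = \left(67 \left(- \frac{1}{47}\right) + 168 \cdot \frac{1}{169}\right) 278 = \left(- \frac{67}{47} + \frac{168}{169}\right) 278 = \left(- \frac{3427}{7943}\right) 278 = - \frac{952706}{7943}$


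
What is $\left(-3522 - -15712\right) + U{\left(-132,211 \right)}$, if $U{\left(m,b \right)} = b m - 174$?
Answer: $-15836$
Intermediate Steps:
$U{\left(m,b \right)} = -174 + b m$
$\left(-3522 - -15712\right) + U{\left(-132,211 \right)} = \left(-3522 - -15712\right) + \left(-174 + 211 \left(-132\right)\right) = \left(-3522 + 15712\right) - 28026 = 12190 - 28026 = -15836$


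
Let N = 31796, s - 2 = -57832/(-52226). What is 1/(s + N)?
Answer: 26113/830370090 ≈ 3.1447e-5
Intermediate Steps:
s = 81142/26113 (s = 2 - 57832/(-52226) = 2 - 57832*(-1/52226) = 2 + 28916/26113 = 81142/26113 ≈ 3.1073)
1/(s + N) = 1/(81142/26113 + 31796) = 1/(830370090/26113) = 26113/830370090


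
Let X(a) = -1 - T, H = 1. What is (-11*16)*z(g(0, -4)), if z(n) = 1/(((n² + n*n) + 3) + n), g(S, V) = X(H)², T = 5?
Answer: -176/2631 ≈ -0.066895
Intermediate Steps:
X(a) = -6 (X(a) = -1 - 1*5 = -1 - 5 = -6)
g(S, V) = 36 (g(S, V) = (-6)² = 36)
z(n) = 1/(3 + n + 2*n²) (z(n) = 1/(((n² + n²) + 3) + n) = 1/((2*n² + 3) + n) = 1/((3 + 2*n²) + n) = 1/(3 + n + 2*n²))
(-11*16)*z(g(0, -4)) = (-11*16)/(3 + 36 + 2*36²) = -176/(3 + 36 + 2*1296) = -176/(3 + 36 + 2592) = -176/2631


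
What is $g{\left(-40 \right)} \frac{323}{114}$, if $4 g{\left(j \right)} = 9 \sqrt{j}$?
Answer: $\frac{51 i \sqrt{10}}{4} \approx 40.319 i$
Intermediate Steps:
$g{\left(j \right)} = \frac{9 \sqrt{j}}{4}$
$g{\left(-40 \right)} \frac{323}{114} = \frac{9 \sqrt{-40}}{4} \cdot \frac{323}{114} = \frac{9 \cdot 2 i \sqrt{10}}{4} \cdot 323 \cdot \frac{1}{114} = \frac{9 i \sqrt{10}}{2} \cdot \frac{17}{6} = \frac{51 i \sqrt{10}}{4}$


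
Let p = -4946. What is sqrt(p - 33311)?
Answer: I*sqrt(38257) ≈ 195.59*I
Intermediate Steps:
sqrt(p - 33311) = sqrt(-4946 - 33311) = sqrt(-38257) = I*sqrt(38257)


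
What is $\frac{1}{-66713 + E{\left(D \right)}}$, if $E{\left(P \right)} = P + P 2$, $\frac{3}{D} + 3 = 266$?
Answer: $- \frac{263}{17545510} \approx -1.499 \cdot 10^{-5}$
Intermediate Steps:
$D = \frac{3}{263}$ ($D = \frac{3}{-3 + 266} = \frac{3}{263} \approx 0.011407$)
$E{\left(P \right)} = 3 P$ ($E{\left(P \right)} = P + 2 P = 3 P$)
$\frac{1}{-66713 + E{\left(D \right)}} = \frac{1}{-66713 + 3 \cdot \frac{3}{263}} = \frac{1}{-66713 + \frac{9}{263}} = \frac{1}{- \frac{17545510}{263}} = - \frac{263}{17545510}$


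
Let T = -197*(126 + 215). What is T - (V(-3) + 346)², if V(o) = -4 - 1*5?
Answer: -180746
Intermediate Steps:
V(o) = -9 (V(o) = -4 - 5 = -9)
T = -67177 (T = -197*341 = -67177)
T - (V(-3) + 346)² = -67177 - (-9 + 346)² = -67177 - 1*337² = -67177 - 1*113569 = -67177 - 113569 = -180746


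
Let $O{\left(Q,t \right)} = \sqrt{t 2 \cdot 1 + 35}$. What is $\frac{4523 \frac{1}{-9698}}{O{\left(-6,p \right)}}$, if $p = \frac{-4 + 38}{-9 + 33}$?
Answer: $- \frac{4523 \sqrt{1362}}{2201446} \approx -0.075824$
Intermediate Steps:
$p = \frac{17}{12}$ ($p = \frac{34}{24} = 34 \cdot \frac{1}{24} = \frac{17}{12} \approx 1.4167$)
$O{\left(Q,t \right)} = \sqrt{35 + 2 t}$ ($O{\left(Q,t \right)} = \sqrt{2 t 1 + 35} = \sqrt{2 t + 35} = \sqrt{35 + 2 t}$)
$\frac{4523 \frac{1}{-9698}}{O{\left(-6,p \right)}} = \frac{4523 \frac{1}{-9698}}{\sqrt{35 + 2 \cdot \frac{17}{12}}} = \frac{4523 \left(- \frac{1}{9698}\right)}{\sqrt{35 + \frac{17}{6}}} = - \frac{4523}{9698 \sqrt{\frac{227}{6}}} = - \frac{4523}{9698 \frac{\sqrt{1362}}{6}} = - \frac{4523 \frac{\sqrt{1362}}{227}}{9698} = - \frac{4523 \sqrt{1362}}{2201446}$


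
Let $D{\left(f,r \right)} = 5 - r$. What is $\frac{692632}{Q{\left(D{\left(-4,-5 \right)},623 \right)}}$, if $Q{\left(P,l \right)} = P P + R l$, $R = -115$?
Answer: $- \frac{692632}{71545} \approx -9.6811$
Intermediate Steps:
$Q{\left(P,l \right)} = P^{2} - 115 l$ ($Q{\left(P,l \right)} = P P - 115 l = P^{2} - 115 l$)
$\frac{692632}{Q{\left(D{\left(-4,-5 \right)},623 \right)}} = \frac{692632}{\left(5 - -5\right)^{2} - 71645} = \frac{692632}{\left(5 + 5\right)^{2} - 71645} = \frac{692632}{10^{2} - 71645} = \frac{692632}{100 - 71645} = \frac{692632}{-71545} = 692632 \left(- \frac{1}{71545}\right) = - \frac{692632}{71545}$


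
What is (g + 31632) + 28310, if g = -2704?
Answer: 57238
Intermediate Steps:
(g + 31632) + 28310 = (-2704 + 31632) + 28310 = 28928 + 28310 = 57238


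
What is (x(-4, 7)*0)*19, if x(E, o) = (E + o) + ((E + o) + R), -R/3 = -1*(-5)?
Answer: 0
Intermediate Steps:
R = -15 (R = -(-3)*(-5) = -3*5 = -15)
x(E, o) = -15 + 2*E + 2*o (x(E, o) = (E + o) + ((E + o) - 15) = (E + o) + (-15 + E + o) = -15 + 2*E + 2*o)
(x(-4, 7)*0)*19 = ((-15 + 2*(-4) + 2*7)*0)*19 = ((-15 - 8 + 14)*0)*19 = -9*0*19 = 0*19 = 0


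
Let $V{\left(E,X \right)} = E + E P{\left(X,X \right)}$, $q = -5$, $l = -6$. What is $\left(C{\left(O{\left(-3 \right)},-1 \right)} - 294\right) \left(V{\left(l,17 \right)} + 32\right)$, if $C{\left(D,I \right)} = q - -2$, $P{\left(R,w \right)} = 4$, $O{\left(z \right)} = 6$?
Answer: $-594$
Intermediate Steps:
$C{\left(D,I \right)} = -3$ ($C{\left(D,I \right)} = -5 - -2 = -5 + 2 = -3$)
$V{\left(E,X \right)} = 5 E$ ($V{\left(E,X \right)} = E + E 4 = E + 4 E = 5 E$)
$\left(C{\left(O{\left(-3 \right)},-1 \right)} - 294\right) \left(V{\left(l,17 \right)} + 32\right) = \left(-3 - 294\right) \left(5 \left(-6\right) + 32\right) = - 297 \left(-30 + 32\right) = \left(-297\right) 2 = -594$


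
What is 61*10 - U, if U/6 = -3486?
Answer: 21526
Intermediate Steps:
U = -20916 (U = 6*(-3486) = -20916)
61*10 - U = 61*10 - 1*(-20916) = 610 + 20916 = 21526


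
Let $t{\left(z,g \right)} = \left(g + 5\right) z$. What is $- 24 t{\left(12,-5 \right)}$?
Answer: $0$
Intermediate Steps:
$t{\left(z,g \right)} = z \left(5 + g\right)$ ($t{\left(z,g \right)} = \left(5 + g\right) z = z \left(5 + g\right)$)
$- 24 t{\left(12,-5 \right)} = - 24 \cdot 12 \left(5 - 5\right) = - 24 \cdot 12 \cdot 0 = \left(-24\right) 0 = 0$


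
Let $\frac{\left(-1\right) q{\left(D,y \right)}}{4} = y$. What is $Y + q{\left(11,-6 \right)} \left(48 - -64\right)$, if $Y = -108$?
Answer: $2580$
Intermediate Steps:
$q{\left(D,y \right)} = - 4 y$
$Y + q{\left(11,-6 \right)} \left(48 - -64\right) = -108 + \left(-4\right) \left(-6\right) \left(48 - -64\right) = -108 + 24 \left(48 + 64\right) = -108 + 24 \cdot 112 = -108 + 2688 = 2580$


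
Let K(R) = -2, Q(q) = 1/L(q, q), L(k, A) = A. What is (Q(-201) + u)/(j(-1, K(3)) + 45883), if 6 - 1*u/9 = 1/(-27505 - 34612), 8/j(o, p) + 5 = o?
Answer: 134831522/114571265831 ≈ 0.0011768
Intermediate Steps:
Q(q) = 1/q
j(o, p) = 8/(-5 + o)
u = 3354327/62117 (u = 54 - 9/(-27505 - 34612) = 54 - 9/(-62117) = 54 - 9*(-1/62117) = 54 + 9/62117 = 3354327/62117 ≈ 54.000)
(Q(-201) + u)/(j(-1, K(3)) + 45883) = (1/(-201) + 3354327/62117)/(8/(-5 - 1) + 45883) = (-1/201 + 3354327/62117)/(8/(-6) + 45883) = 674157610/(12485517*(8*(-⅙) + 45883)) = 674157610/(12485517*(-4/3 + 45883)) = 674157610/(12485517*(137645/3)) = (674157610/12485517)*(3/137645) = 134831522/114571265831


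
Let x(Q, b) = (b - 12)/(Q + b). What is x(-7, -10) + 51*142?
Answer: 123136/17 ≈ 7243.3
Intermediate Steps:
x(Q, b) = (-12 + b)/(Q + b)
x(-7, -10) + 51*142 = (-12 - 10)/(-7 - 10) + 51*142 = -22/(-17) + 7242 = -1/17*(-22) + 7242 = 22/17 + 7242 = 123136/17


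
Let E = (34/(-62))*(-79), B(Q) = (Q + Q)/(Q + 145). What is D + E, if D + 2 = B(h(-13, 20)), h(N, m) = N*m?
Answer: 32687/713 ≈ 45.844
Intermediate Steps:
B(Q) = 2*Q/(145 + Q) (B(Q) = (2*Q)/(145 + Q) = 2*Q/(145 + Q))
E = 1343/31 (E = (34*(-1/62))*(-79) = -17/31*(-79) = 1343/31 ≈ 43.323)
D = 58/23 (D = -2 + 2*(-13*20)/(145 - 13*20) = -2 + 2*(-260)/(145 - 260) = -2 + 2*(-260)/(-115) = -2 + 2*(-260)*(-1/115) = -2 + 104/23 = 58/23 ≈ 2.5217)
D + E = 58/23 + 1343/31 = 32687/713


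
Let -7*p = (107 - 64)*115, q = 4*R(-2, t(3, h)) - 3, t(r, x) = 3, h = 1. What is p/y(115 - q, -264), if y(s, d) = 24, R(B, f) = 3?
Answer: -4945/168 ≈ -29.435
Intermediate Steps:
q = 9 (q = 4*3 - 3 = 12 - 3 = 9)
p = -4945/7 (p = -(107 - 64)*115/7 = -43*115/7 = -⅐*4945 = -4945/7 ≈ -706.43)
p/y(115 - q, -264) = -4945/7/24 = -4945/7*1/24 = -4945/168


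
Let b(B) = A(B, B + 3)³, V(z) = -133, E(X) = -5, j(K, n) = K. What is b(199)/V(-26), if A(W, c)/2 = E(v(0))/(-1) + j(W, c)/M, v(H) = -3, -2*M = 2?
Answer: 58411072/133 ≈ 4.3918e+5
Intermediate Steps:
M = -1 (M = -½*2 = -1)
A(W, c) = 10 - 2*W (A(W, c) = 2*(-5/(-1) + W/(-1)) = 2*(-5*(-1) + W*(-1)) = 2*(5 - W) = 10 - 2*W)
b(B) = (10 - 2*B)³
b(199)/V(-26) = (8*(5 - 1*199)³)/(-133) = (8*(5 - 199)³)*(-1/133) = (8*(-194)³)*(-1/133) = (8*(-7301384))*(-1/133) = -58411072*(-1/133) = 58411072/133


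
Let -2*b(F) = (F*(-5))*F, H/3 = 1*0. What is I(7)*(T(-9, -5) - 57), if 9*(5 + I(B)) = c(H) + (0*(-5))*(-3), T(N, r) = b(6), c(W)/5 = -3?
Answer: -220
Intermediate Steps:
H = 0 (H = 3*(1*0) = 3*0 = 0)
c(W) = -15 (c(W) = 5*(-3) = -15)
b(F) = 5*F²/2 (b(F) = -F*(-5)*F/2 = -(-5*F)*F/2 = -(-5)*F²/2 = 5*F²/2)
T(N, r) = 90 (T(N, r) = (5/2)*6² = (5/2)*36 = 90)
I(B) = -20/3 (I(B) = -5 + (-15 + (0*(-5))*(-3))/9 = -5 + (-15 + 0*(-3))/9 = -5 + (-15 + 0)/9 = -5 + (⅑)*(-15) = -5 - 5/3 = -20/3)
I(7)*(T(-9, -5) - 57) = -20*(90 - 57)/3 = -20/3*33 = -220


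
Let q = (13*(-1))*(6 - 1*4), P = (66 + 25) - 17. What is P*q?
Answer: -1924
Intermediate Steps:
P = 74 (P = 91 - 17 = 74)
q = -26 (q = -13*(6 - 4) = -13*2 = -26)
P*q = 74*(-26) = -1924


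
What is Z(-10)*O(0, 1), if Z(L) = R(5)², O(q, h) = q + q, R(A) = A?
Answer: 0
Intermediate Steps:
O(q, h) = 2*q
Z(L) = 25 (Z(L) = 5² = 25)
Z(-10)*O(0, 1) = 25*(2*0) = 25*0 = 0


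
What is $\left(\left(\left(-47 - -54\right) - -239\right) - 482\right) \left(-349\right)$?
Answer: $82364$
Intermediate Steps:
$\left(\left(\left(-47 - -54\right) - -239\right) - 482\right) \left(-349\right) = \left(\left(\left(-47 + 54\right) + 239\right) - 482\right) \left(-349\right) = \left(\left(7 + 239\right) - 482\right) \left(-349\right) = \left(246 - 482\right) \left(-349\right) = \left(-236\right) \left(-349\right) = 82364$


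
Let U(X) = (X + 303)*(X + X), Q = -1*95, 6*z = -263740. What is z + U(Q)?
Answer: -250430/3 ≈ -83477.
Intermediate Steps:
z = -131870/3 (z = (⅙)*(-263740) = -131870/3 ≈ -43957.)
Q = -95
U(X) = 2*X*(303 + X) (U(X) = (303 + X)*(2*X) = 2*X*(303 + X))
z + U(Q) = -131870/3 + 2*(-95)*(303 - 95) = -131870/3 + 2*(-95)*208 = -131870/3 - 39520 = -250430/3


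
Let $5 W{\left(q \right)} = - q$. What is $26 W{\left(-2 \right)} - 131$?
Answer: $- \frac{603}{5} \approx -120.6$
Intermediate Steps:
$W{\left(q \right)} = - \frac{q}{5}$ ($W{\left(q \right)} = \frac{\left(-1\right) q}{5} = - \frac{q}{5}$)
$26 W{\left(-2 \right)} - 131 = 26 \left(\left(- \frac{1}{5}\right) \left(-2\right)\right) - 131 = 26 \cdot \frac{2}{5} - 131 = \frac{52}{5} - 131 = - \frac{603}{5}$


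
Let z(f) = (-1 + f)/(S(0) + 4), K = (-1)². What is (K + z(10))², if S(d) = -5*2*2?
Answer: 49/256 ≈ 0.19141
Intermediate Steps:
S(d) = -20 (S(d) = -10*2 = -20)
K = 1
z(f) = 1/16 - f/16 (z(f) = (-1 + f)/(-20 + 4) = (-1 + f)/(-16) = (-1 + f)*(-1/16) = 1/16 - f/16)
(K + z(10))² = (1 + (1/16 - 1/16*10))² = (1 + (1/16 - 5/8))² = (1 - 9/16)² = (7/16)² = 49/256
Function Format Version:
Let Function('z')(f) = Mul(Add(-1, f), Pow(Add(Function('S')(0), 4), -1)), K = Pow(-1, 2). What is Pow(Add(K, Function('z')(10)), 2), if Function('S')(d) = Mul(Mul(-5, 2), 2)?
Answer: Rational(49, 256) ≈ 0.19141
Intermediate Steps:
Function('S')(d) = -20 (Function('S')(d) = Mul(-10, 2) = -20)
K = 1
Function('z')(f) = Add(Rational(1, 16), Mul(Rational(-1, 16), f)) (Function('z')(f) = Mul(Add(-1, f), Pow(Add(-20, 4), -1)) = Mul(Add(-1, f), Pow(-16, -1)) = Mul(Add(-1, f), Rational(-1, 16)) = Add(Rational(1, 16), Mul(Rational(-1, 16), f)))
Pow(Add(K, Function('z')(10)), 2) = Pow(Add(1, Add(Rational(1, 16), Mul(Rational(-1, 16), 10))), 2) = Pow(Add(1, Add(Rational(1, 16), Rational(-5, 8))), 2) = Pow(Add(1, Rational(-9, 16)), 2) = Pow(Rational(7, 16), 2) = Rational(49, 256)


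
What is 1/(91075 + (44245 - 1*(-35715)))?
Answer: 1/171035 ≈ 5.8468e-6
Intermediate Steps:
1/(91075 + (44245 - 1*(-35715))) = 1/(91075 + (44245 + 35715)) = 1/(91075 + 79960) = 1/171035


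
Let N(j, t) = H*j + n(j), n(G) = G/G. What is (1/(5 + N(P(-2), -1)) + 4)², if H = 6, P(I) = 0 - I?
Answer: 5329/324 ≈ 16.448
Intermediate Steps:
n(G) = 1
P(I) = -I
N(j, t) = 1 + 6*j (N(j, t) = 6*j + 1 = 1 + 6*j)
(1/(5 + N(P(-2), -1)) + 4)² = (1/(5 + (1 + 6*(-1*(-2)))) + 4)² = (1/(5 + (1 + 6*2)) + 4)² = (1/(5 + (1 + 12)) + 4)² = (1/(5 + 13) + 4)² = (1/18 + 4)² = (73/18)² = 5329/324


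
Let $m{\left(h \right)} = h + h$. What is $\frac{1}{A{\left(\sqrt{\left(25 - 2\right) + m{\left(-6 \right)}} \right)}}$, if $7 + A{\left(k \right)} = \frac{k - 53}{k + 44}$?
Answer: $- \frac{15818}{129925} - \frac{97 \sqrt{11}}{129925} \approx -0.12422$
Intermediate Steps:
$m{\left(h \right)} = 2 h$
$A{\left(k \right)} = -7 + \frac{-53 + k}{44 + k}$ ($A{\left(k \right)} = -7 + \frac{k - 53}{k + 44} = -7 + \frac{-53 + k}{44 + k}$)
$\frac{1}{A{\left(\sqrt{\left(25 - 2\right) + m{\left(-6 \right)}} \right)}} = \frac{1}{\frac{1}{44 + \sqrt{\left(25 - 2\right) + 2 \left(-6\right)}} \left(-361 - 6 \sqrt{\left(25 - 2\right) + 2 \left(-6\right)}\right)} = \frac{1}{\frac{1}{44 + \sqrt{23 - 12}} \left(-361 - 6 \sqrt{23 - 12}\right)} = \frac{1}{\frac{1}{44 + \sqrt{11}} \left(-361 - 6 \sqrt{11}\right)} = \frac{44 + \sqrt{11}}{-361 - 6 \sqrt{11}}$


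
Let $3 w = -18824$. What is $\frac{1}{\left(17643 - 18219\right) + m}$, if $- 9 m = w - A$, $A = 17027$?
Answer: $\frac{27}{54353} \approx 0.00049675$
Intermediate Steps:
$w = - \frac{18824}{3}$ ($w = \frac{1}{3} \left(-18824\right) = - \frac{18824}{3} \approx -6274.7$)
$m = \frac{69905}{27}$ ($m = - \frac{- \frac{18824}{3} - 17027}{9} = \left(- \frac{1}{9}\right) \left(- \frac{69905}{3}\right) = \frac{69905}{27} \approx 2589.1$)
$\frac{1}{\left(17643 - 18219\right) + m} = \frac{1}{\left(17643 - 18219\right) + \frac{69905}{27}} = \frac{1}{-576 + \frac{69905}{27}} = \frac{1}{\frac{54353}{27}} = \frac{27}{54353}$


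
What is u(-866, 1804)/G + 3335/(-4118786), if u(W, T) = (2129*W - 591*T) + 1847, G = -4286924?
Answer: 5981630239413/8828461277132 ≈ 0.67754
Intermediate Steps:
u(W, T) = 1847 - 591*T + 2129*W (u(W, T) = (-591*T + 2129*W) + 1847 = 1847 - 591*T + 2129*W)
u(-866, 1804)/G + 3335/(-4118786) = (1847 - 591*1804 + 2129*(-866))/(-4286924) + 3335/(-4118786) = (1847 - 1066164 - 1843714)*(-1/4286924) + 3335*(-1/4118786) = -2908031*(-1/4286924) - 3335/4118786 = 2908031/4286924 - 3335/4118786 = 5981630239413/8828461277132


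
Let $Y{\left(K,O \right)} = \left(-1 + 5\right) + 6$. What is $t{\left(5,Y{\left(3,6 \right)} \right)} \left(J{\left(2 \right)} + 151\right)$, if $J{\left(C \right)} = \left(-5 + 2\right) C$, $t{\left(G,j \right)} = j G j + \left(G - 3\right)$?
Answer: $72790$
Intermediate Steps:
$Y{\left(K,O \right)} = 10$ ($Y{\left(K,O \right)} = 4 + 6 = 10$)
$t{\left(G,j \right)} = -3 + G + G j^{2}$ ($t{\left(G,j \right)} = G j j + \left(-3 + G\right) = G j^{2} + \left(-3 + G\right) = -3 + G + G j^{2}$)
$J{\left(C \right)} = - 3 C$
$t{\left(5,Y{\left(3,6 \right)} \right)} \left(J{\left(2 \right)} + 151\right) = \left(-3 + 5 + 5 \cdot 10^{2}\right) \left(\left(-3\right) 2 + 151\right) = \left(-3 + 5 + 5 \cdot 100\right) \left(-6 + 151\right) = \left(-3 + 5 + 500\right) 145 = 502 \cdot 145 = 72790$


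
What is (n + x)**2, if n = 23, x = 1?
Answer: 576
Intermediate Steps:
(n + x)**2 = (23 + 1)**2 = 24**2 = 576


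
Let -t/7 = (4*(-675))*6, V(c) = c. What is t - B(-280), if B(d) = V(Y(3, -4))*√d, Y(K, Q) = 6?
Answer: 113400 - 12*I*√70 ≈ 1.134e+5 - 100.4*I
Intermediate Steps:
B(d) = 6*√d
t = 113400 (t = -7*4*(-675)*6 = -(-18900)*6 = -7*(-16200) = 113400)
t - B(-280) = 113400 - 6*√(-280) = 113400 - 6*2*I*√70 = 113400 - 12*I*√70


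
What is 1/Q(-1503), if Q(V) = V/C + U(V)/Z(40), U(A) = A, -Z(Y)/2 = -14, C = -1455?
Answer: -13580/714927 ≈ -0.018995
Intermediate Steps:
Z(Y) = 28 (Z(Y) = -2*(-14) = 28)
Q(V) = 1427*V/40740 (Q(V) = V/(-1455) + V/28 = V*(-1/1455) + V*(1/28) = -V/1455 + V/28 = 1427*V/40740)
1/Q(-1503) = 1/((1427/40740)*(-1503)) = 1/(-714927/13580) = -13580/714927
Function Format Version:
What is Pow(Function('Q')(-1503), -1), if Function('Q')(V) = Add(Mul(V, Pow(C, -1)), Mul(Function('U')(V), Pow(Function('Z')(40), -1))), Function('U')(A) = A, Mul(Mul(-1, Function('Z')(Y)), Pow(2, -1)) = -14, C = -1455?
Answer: Rational(-13580, 714927) ≈ -0.018995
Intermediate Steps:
Function('Z')(Y) = 28 (Function('Z')(Y) = Mul(-2, -14) = 28)
Function('Q')(V) = Mul(Rational(1427, 40740), V) (Function('Q')(V) = Add(Mul(V, Pow(-1455, -1)), Mul(V, Pow(28, -1))) = Add(Mul(V, Rational(-1, 1455)), Mul(V, Rational(1, 28))) = Add(Mul(Rational(-1, 1455), V), Mul(Rational(1, 28), V)) = Mul(Rational(1427, 40740), V))
Pow(Function('Q')(-1503), -1) = Pow(Mul(Rational(1427, 40740), -1503), -1) = Pow(Rational(-714927, 13580), -1) = Rational(-13580, 714927)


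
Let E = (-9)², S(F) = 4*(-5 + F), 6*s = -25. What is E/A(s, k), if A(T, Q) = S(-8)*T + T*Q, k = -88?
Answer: 243/1750 ≈ 0.13886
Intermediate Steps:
s = -25/6 (s = (⅙)*(-25) = -25/6 ≈ -4.1667)
S(F) = -20 + 4*F
A(T, Q) = -52*T + Q*T (A(T, Q) = (-20 + 4*(-8))*T + T*Q = (-20 - 32)*T + Q*T = -52*T + Q*T)
E = 81
E/A(s, k) = 81/((-25*(-52 - 88)/6)) = 81/((-25/6*(-140))) = 81/(1750/3) = 81*(3/1750) = 243/1750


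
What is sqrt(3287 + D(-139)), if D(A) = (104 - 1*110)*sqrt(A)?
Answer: sqrt(3287 - 6*I*sqrt(139)) ≈ 57.336 - 0.6169*I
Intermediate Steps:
D(A) = -6*sqrt(A) (D(A) = (104 - 110)*sqrt(A) = -6*sqrt(A))
sqrt(3287 + D(-139)) = sqrt(3287 - 6*I*sqrt(139))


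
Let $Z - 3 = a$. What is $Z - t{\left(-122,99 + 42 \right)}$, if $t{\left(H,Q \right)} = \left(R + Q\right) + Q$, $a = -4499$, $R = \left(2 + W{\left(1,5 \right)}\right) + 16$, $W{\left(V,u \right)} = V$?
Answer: $-4797$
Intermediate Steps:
$R = 19$ ($R = \left(2 + 1\right) + 16 = 3 + 16 = 19$)
$t{\left(H,Q \right)} = 19 + 2 Q$ ($t{\left(H,Q \right)} = \left(19 + Q\right) + Q = 19 + 2 Q$)
$Z = -4496$ ($Z = 3 - 4499 = -4496$)
$Z - t{\left(-122,99 + 42 \right)} = -4496 - \left(19 + 2 \left(99 + 42\right)\right) = -4496 - \left(19 + 2 \cdot 141\right) = -4496 - \left(19 + 282\right) = -4496 - 301 = -4797$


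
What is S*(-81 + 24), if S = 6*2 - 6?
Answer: -342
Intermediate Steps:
S = 6 (S = 12 - 6 = 6)
S*(-81 + 24) = 6*(-81 + 24) = 6*(-57) = -342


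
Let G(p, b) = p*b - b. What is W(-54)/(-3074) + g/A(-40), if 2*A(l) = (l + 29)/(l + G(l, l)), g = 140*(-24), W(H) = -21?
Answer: 33051648231/33814 ≈ 9.7745e+5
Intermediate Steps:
G(p, b) = -b + b*p (G(p, b) = b*p - b = -b + b*p)
g = -3360
A(l) = (29 + l)/(2*(l + l*(-1 + l))) (A(l) = ((l + 29)/(l + l*(-1 + l)))/2 = ((29 + l)/(l + l*(-1 + l)))/2 = (29 + l)/(2*(l + l*(-1 + l))))
W(-54)/(-3074) + g/A(-40) = -21/(-3074) - 3360*3200/(29 - 40) = -21*(-1/3074) - 3360/((1/2)*(1/1600)*(-11)) = 21/3074 - 3360/(-11/3200) = 21/3074 - 3360*(-3200/11) = 21/3074 + 10752000/11 = 33051648231/33814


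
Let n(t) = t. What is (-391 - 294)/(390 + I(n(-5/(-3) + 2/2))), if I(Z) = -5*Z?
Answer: -411/226 ≈ -1.8186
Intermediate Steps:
(-391 - 294)/(390 + I(n(-5/(-3) + 2/2))) = (-391 - 294)/(390 - 5*(-5/(-3) + 2/2)) = -685/(390 - 5*(-5*(-⅓) + 2*(½))) = -685/(390 - 5*(5/3 + 1)) = -685/(390 - 5*8/3) = -685/(390 - 40/3) = -685/1130/3 = -685*3/1130 = -411/226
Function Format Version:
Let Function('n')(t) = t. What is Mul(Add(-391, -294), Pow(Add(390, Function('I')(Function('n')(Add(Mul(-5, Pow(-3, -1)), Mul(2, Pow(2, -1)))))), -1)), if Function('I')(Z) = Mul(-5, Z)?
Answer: Rational(-411, 226) ≈ -1.8186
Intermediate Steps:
Mul(Add(-391, -294), Pow(Add(390, Function('I')(Function('n')(Add(Mul(-5, Pow(-3, -1)), Mul(2, Pow(2, -1)))))), -1)) = Mul(Add(-391, -294), Pow(Add(390, Mul(-5, Add(Mul(-5, Pow(-3, -1)), Mul(2, Pow(2, -1))))), -1)) = Mul(-685, Pow(Add(390, Mul(-5, Add(Mul(-5, Rational(-1, 3)), Mul(2, Rational(1, 2))))), -1)) = Mul(-685, Pow(Add(390, Mul(-5, Add(Rational(5, 3), 1))), -1)) = Mul(-685, Pow(Add(390, Mul(-5, Rational(8, 3))), -1)) = Mul(-685, Pow(Add(390, Rational(-40, 3)), -1)) = Mul(-685, Pow(Rational(1130, 3), -1)) = Mul(-685, Rational(3, 1130)) = Rational(-411, 226)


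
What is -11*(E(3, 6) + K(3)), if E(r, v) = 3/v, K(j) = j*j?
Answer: -209/2 ≈ -104.50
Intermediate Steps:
K(j) = j²
E(r, v) = 3/v
-11*(E(3, 6) + K(3)) = -11*(3/6 + 3²) = -11*(3*(⅙) + 9) = -11*(½ + 9) = -11*19/2 = -209/2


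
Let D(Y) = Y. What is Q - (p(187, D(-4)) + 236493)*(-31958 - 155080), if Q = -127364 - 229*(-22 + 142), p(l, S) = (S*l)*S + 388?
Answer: 44865211330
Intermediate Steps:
p(l, S) = 388 + l*S**2 (p(l, S) = l*S**2 + 388 = 388 + l*S**2)
Q = -154844 (Q = -127364 - 229*120 = -127364 - 27480 = -154844)
Q - (p(187, D(-4)) + 236493)*(-31958 - 155080) = -154844 - ((388 + 187*(-4)**2) + 236493)*(-31958 - 155080) = -154844 - ((388 + 187*16) + 236493)*(-187038) = -154844 - ((388 + 2992) + 236493)*(-187038) = -154844 - (3380 + 236493)*(-187038) = -154844 - 239873*(-187038) = -154844 - 1*(-44865366174) = -154844 + 44865366174 = 44865211330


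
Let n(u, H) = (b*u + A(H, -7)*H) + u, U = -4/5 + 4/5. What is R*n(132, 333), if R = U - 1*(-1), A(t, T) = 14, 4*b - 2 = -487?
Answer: -11211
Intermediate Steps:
b = -485/4 (b = ½ + (¼)*(-487) = ½ - 487/4 = -485/4 ≈ -121.25)
U = 0 (U = -4*⅕ + 4*(⅕) = -⅘ + ⅘ = 0)
R = 1 (R = 0 - 1*(-1) = 0 + 1 = 1)
n(u, H) = 14*H - 481*u/4 (n(u, H) = (-485*u/4 + 14*H) + u = (14*H - 485*u/4) + u = 14*H - 481*u/4)
R*n(132, 333) = 1*(14*333 - 481/4*132) = 1*(4662 - 15873) = 1*(-11211) = -11211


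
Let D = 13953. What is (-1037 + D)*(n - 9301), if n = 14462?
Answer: 66659476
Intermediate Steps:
(-1037 + D)*(n - 9301) = (-1037 + 13953)*(14462 - 9301) = 12916*5161 = 66659476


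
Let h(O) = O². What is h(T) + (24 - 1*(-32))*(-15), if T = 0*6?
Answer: -840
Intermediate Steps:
T = 0
h(T) + (24 - 1*(-32))*(-15) = 0² + (24 - 1*(-32))*(-15) = 0 + (24 + 32)*(-15) = 0 + 56*(-15) = 0 - 840 = -840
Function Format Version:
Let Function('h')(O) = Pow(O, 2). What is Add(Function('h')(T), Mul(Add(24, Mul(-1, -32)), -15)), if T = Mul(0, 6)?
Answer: -840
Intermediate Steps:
T = 0
Add(Function('h')(T), Mul(Add(24, Mul(-1, -32)), -15)) = Add(Pow(0, 2), Mul(Add(24, Mul(-1, -32)), -15)) = Add(0, Mul(Add(24, 32), -15)) = Add(0, Mul(56, -15)) = Add(0, -840) = -840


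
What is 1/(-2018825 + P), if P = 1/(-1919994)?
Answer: -1919994/3876131887051 ≈ -4.9534e-7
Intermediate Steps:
P = -1/1919994 ≈ -5.2083e-7
1/(-2018825 + P) = 1/(-2018825 - 1/1919994) = 1/(-3876131887051/1919994) = -1919994/3876131887051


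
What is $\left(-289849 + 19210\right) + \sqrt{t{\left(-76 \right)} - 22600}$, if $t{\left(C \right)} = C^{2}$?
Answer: $-270639 + 2 i \sqrt{4206} \approx -2.7064 \cdot 10^{5} + 129.71 i$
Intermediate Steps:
$\left(-289849 + 19210\right) + \sqrt{t{\left(-76 \right)} - 22600} = \left(-289849 + 19210\right) + \sqrt{\left(-76\right)^{2} - 22600} = -270639 + \sqrt{5776 - 22600} = -270639 + \sqrt{-16824} = -270639 + 2 i \sqrt{4206}$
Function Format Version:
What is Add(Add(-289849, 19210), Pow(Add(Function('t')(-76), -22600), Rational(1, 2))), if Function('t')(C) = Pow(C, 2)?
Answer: Add(-270639, Mul(2, I, Pow(4206, Rational(1, 2)))) ≈ Add(-2.7064e+5, Mul(129.71, I))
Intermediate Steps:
Add(Add(-289849, 19210), Pow(Add(Function('t')(-76), -22600), Rational(1, 2))) = Add(Add(-289849, 19210), Pow(Add(Pow(-76, 2), -22600), Rational(1, 2))) = Add(-270639, Pow(Add(5776, -22600), Rational(1, 2))) = Add(-270639, Pow(-16824, Rational(1, 2))) = Add(-270639, Mul(2, I, Pow(4206, Rational(1, 2))))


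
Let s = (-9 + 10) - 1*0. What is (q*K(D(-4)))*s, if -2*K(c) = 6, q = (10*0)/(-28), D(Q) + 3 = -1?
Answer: 0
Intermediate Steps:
D(Q) = -4 (D(Q) = -3 - 1 = -4)
q = 0 (q = 0*(-1/28) = 0)
K(c) = -3 (K(c) = -1/2*6 = -3)
s = 1 (s = 1 + 0 = 1)
(q*K(D(-4)))*s = (0*(-3))*1 = 0*1 = 0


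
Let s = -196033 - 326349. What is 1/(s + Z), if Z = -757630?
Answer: -1/1280012 ≈ -7.8124e-7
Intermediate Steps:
s = -522382
1/(s + Z) = 1/(-522382 - 757630) = 1/(-1280012) = -1/1280012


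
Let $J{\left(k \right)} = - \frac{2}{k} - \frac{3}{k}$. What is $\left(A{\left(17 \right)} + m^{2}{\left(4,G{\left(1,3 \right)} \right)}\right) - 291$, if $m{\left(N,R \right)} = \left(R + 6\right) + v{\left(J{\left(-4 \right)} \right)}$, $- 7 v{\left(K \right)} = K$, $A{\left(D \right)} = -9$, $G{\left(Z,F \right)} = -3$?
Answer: $- \frac{228959}{784} \approx -292.04$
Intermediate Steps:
$J{\left(k \right)} = - \frac{5}{k}$
$v{\left(K \right)} = - \frac{K}{7}$
$m{\left(N,R \right)} = \frac{163}{28} + R$ ($m{\left(N,R \right)} = \left(R + 6\right) - \frac{\left(-5\right) \frac{1}{-4}}{7} = \left(6 + R\right) - \frac{\left(-5\right) \left(- \frac{1}{4}\right)}{7} = \left(6 + R\right) - \frac{5}{28} = \frac{163}{28} + R$)
$\left(A{\left(17 \right)} + m^{2}{\left(4,G{\left(1,3 \right)} \right)}\right) - 291 = \left(-9 + \left(\frac{163}{28} - 3\right)^{2}\right) - 291 = \left(-9 + \left(\frac{79}{28}\right)^{2}\right) - 291 = \left(-9 + \frac{6241}{784}\right) - 291 = - \frac{815}{784} - 291 = - \frac{228959}{784}$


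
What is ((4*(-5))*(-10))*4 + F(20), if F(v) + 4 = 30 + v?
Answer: 846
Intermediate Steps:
F(v) = 26 + v (F(v) = -4 + (30 + v) = 26 + v)
((4*(-5))*(-10))*4 + F(20) = ((4*(-5))*(-10))*4 + (26 + 20) = -20*(-10)*4 + 46 = 200*4 + 46 = 800 + 46 = 846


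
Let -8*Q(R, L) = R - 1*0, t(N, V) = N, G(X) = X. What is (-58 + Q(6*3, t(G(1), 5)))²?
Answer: 58081/16 ≈ 3630.1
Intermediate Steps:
Q(R, L) = -R/8 (Q(R, L) = -(R - 1*0)/8 = -(R + 0)/8 = -R/8)
(-58 + Q(6*3, t(G(1), 5)))² = (-58 - 3*3/4)² = (-58 - ⅛*18)² = (-58 - 9/4)² = (-241/4)² = 58081/16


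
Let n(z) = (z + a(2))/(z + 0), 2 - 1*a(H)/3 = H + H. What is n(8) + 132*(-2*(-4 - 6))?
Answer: 10561/4 ≈ 2640.3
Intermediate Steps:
a(H) = 6 - 6*H (a(H) = 6 - 3*(H + H) = 6 - 6*H)
n(z) = (-6 + z)/z (n(z) = (z + (6 - 6*2))/(z + 0) = (z + (6 - 12))/z = (z - 6)/z = (-6 + z)/z)
n(8) + 132*(-2*(-4 - 6)) = (-6 + 8)/8 + 132*(-2*(-4 - 6)) = (⅛)*2 + 132*(-2*(-10)) = ¼ + 132*20 = ¼ + 2640 = 10561/4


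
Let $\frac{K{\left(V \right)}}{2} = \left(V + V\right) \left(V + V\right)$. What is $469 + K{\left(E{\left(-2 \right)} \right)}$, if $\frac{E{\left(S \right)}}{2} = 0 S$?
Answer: $469$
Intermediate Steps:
$E{\left(S \right)} = 0$ ($E{\left(S \right)} = 2 \cdot 0 S = 2 \cdot 0 = 0$)
$K{\left(V \right)} = 8 V^{2}$ ($K{\left(V \right)} = 2 \left(V + V\right) \left(V + V\right) = 2 \cdot 2 V 2 V = 2 \cdot 4 V^{2} = 8 V^{2}$)
$469 + K{\left(E{\left(-2 \right)} \right)} = 469 + 8 \cdot 0^{2} = 469 + 8 \cdot 0 = 469 + 0 = 469$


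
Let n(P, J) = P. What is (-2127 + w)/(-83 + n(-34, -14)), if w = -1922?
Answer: 4049/117 ≈ 34.607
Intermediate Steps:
(-2127 + w)/(-83 + n(-34, -14)) = (-2127 - 1922)/(-83 - 34) = -4049/(-117) = -4049*(-1/117) = 4049/117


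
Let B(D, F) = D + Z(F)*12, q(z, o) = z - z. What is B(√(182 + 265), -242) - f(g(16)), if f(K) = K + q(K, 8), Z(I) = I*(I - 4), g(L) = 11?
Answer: 714373 + √447 ≈ 7.1439e+5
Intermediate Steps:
q(z, o) = 0
Z(I) = I*(-4 + I)
B(D, F) = D + 12*F*(-4 + F) (B(D, F) = D + (F*(-4 + F))*12 = D + 12*F*(-4 + F))
f(K) = K (f(K) = K + 0 = K)
B(√(182 + 265), -242) - f(g(16)) = (√(182 + 265) + 12*(-242)*(-4 - 242)) - 1*11 = (√447 + 12*(-242)*(-246)) - 11 = (√447 + 714384) - 11 = (714384 + √447) - 11 = 714373 + √447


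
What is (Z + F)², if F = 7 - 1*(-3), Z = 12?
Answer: 484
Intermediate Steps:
F = 10 (F = 7 + 3 = 10)
(Z + F)² = (12 + 10)² = 22² = 484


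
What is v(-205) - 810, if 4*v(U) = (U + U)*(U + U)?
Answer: 41215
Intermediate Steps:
v(U) = U**2 (v(U) = ((U + U)*(U + U))/4 = ((2*U)*(2*U))/4 = (4*U**2)/4 = U**2)
v(-205) - 810 = (-205)**2 - 810 = 42025 - 810 = 41215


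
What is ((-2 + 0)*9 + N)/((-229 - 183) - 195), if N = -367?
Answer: 385/607 ≈ 0.63427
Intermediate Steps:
((-2 + 0)*9 + N)/((-229 - 183) - 195) = ((-2 + 0)*9 - 367)/((-229 - 183) - 195) = (-2*9 - 367)/(-412 - 195) = (-18 - 367)/(-607) = -385*(-1/607) = 385/607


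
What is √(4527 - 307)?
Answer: 2*√1055 ≈ 64.962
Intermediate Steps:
√(4527 - 307) = √4220 = 2*√1055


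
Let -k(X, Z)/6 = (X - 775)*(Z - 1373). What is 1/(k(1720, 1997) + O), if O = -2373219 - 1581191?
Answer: -1/7492490 ≈ -1.3347e-7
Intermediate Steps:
k(X, Z) = -6*(-1373 + Z)*(-775 + X) (k(X, Z) = -6*(X - 775)*(Z - 1373) = -6*(-775 + X)*(-1373 + Z) = -6*(-1373 + Z)*(-775 + X))
O = -3954410
1/(k(1720, 1997) + O) = 1/((-6384450 + 4650*1997 + 8238*1720 - 6*1720*1997) - 3954410) = 1/((-6384450 + 9286050 + 14169360 - 20609040) - 3954410) = 1/(-3538080 - 3954410) = 1/(-7492490) = -1/7492490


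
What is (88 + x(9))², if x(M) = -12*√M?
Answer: 2704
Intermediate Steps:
(88 + x(9))² = (88 - 12*√9)² = (88 - 12*3)² = (88 - 36)² = 52² = 2704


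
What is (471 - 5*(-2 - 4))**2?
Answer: 251001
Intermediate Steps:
(471 - 5*(-2 - 4))**2 = (471 - 5*(-6))**2 = (471 + 30)**2 = 501**2 = 251001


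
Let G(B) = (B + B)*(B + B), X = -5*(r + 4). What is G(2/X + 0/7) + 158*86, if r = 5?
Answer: 27515716/2025 ≈ 13588.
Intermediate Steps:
X = -45 (X = -5*(5 + 4) = -5*9 = -45)
G(B) = 4*B**2 (G(B) = (2*B)*(2*B) = 4*B**2)
G(2/X + 0/7) + 158*86 = 4*(2/(-45) + 0/7)**2 + 158*86 = 4*(2*(-1/45) + 0*(1/7))**2 + 13588 = 4*(-2/45 + 0)**2 + 13588 = 4*(-2/45)**2 + 13588 = 4*(4/2025) + 13588 = 16/2025 + 13588 = 27515716/2025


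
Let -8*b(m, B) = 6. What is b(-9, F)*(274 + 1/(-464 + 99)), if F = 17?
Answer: -300027/1460 ≈ -205.50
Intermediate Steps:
b(m, B) = -¾ (b(m, B) = -⅛*6 = -¾)
b(-9, F)*(274 + 1/(-464 + 99)) = -3*(274 + 1/(-464 + 99))/4 = -3*(274 + 1/(-365))/4 = -3*(274 - 1/365)/4 = -¾*100009/365 = -300027/1460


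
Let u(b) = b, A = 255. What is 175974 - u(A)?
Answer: 175719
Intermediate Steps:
175974 - u(A) = 175974 - 1*255 = 175974 - 255 = 175719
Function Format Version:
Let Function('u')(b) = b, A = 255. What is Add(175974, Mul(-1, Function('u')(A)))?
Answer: 175719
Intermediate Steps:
Add(175974, Mul(-1, Function('u')(A))) = Add(175974, Mul(-1, 255)) = Add(175974, -255) = 175719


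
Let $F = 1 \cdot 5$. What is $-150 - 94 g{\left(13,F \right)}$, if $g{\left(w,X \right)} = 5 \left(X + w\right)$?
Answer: $-8610$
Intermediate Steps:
$F = 5$
$g{\left(w,X \right)} = 5 X + 5 w$
$-150 - 94 g{\left(13,F \right)} = -150 - 94 \left(5 \cdot 5 + 5 \cdot 13\right) = -150 - 94 \left(25 + 65\right) = -150 - 8460 = -8610$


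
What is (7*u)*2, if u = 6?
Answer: 84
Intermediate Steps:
(7*u)*2 = (7*6)*2 = 42*2 = 84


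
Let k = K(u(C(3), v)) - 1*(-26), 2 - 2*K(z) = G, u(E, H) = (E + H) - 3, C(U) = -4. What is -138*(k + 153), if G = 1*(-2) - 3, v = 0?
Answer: -25185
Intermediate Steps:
G = -5 (G = -2 - 3 = -5)
u(E, H) = -3 + E + H
K(z) = 7/2 (K(z) = 1 - ½*(-5) = 1 + 5/2 = 7/2)
k = 59/2 (k = 7/2 - 1*(-26) = 7/2 + 26 = 59/2 ≈ 29.500)
-138*(k + 153) = -138*(59/2 + 153) = -138*365/2 = -25185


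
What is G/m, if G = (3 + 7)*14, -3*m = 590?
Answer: -42/59 ≈ -0.71186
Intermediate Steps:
m = -590/3 (m = -⅓*590 = -590/3 ≈ -196.67)
G = 140 (G = 10*14 = 140)
G/m = 140/(-590/3) = 140*(-3/590) = -42/59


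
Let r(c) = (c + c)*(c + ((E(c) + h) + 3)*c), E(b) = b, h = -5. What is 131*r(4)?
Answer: 12576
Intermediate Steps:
r(c) = 2*c*(c + c*(-2 + c)) (r(c) = (c + c)*(c + ((c - 5) + 3)*c) = (2*c)*(c + ((-5 + c) + 3)*c) = (2*c)*(c + (-2 + c)*c) = (2*c)*(c + c*(-2 + c)) = 2*c*(c + c*(-2 + c)))
131*r(4) = 131*(2*4²*(-1 + 4)) = 131*(2*16*3) = 131*96 = 12576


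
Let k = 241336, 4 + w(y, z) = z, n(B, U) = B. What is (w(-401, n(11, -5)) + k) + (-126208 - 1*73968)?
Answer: 41167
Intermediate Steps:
w(y, z) = -4 + z
(w(-401, n(11, -5)) + k) + (-126208 - 1*73968) = ((-4 + 11) + 241336) + (-126208 - 1*73968) = (7 + 241336) + (-126208 - 73968) = 241343 - 200176 = 41167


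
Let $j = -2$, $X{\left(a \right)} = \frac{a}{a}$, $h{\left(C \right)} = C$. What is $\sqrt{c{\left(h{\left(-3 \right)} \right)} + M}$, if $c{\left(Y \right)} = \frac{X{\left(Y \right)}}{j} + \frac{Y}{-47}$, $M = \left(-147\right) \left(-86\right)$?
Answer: $\frac{\sqrt{111700858}}{94} \approx 112.43$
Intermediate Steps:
$X{\left(a \right)} = 1$
$M = 12642$
$c{\left(Y \right)} = - \frac{1}{2} - \frac{Y}{47}$ ($c{\left(Y \right)} = 1 \frac{1}{-2} + \frac{Y}{-47} = 1 \left(- \frac{1}{2}\right) + Y \left(- \frac{1}{47}\right) = - \frac{1}{2} - \frac{Y}{47}$)
$\sqrt{c{\left(h{\left(-3 \right)} \right)} + M} = \sqrt{\left(- \frac{1}{2} - - \frac{3}{47}\right) + 12642} = \sqrt{\left(- \frac{1}{2} + \frac{3}{47}\right) + 12642} = \sqrt{- \frac{41}{94} + 12642} = \sqrt{\frac{1188307}{94}} = \frac{\sqrt{111700858}}{94}$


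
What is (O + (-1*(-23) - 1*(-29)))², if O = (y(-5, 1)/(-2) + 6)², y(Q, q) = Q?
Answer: 247009/16 ≈ 15438.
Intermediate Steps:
O = 289/4 (O = (-5/(-2) + 6)² = (-5*(-½) + 6)² = (5/2 + 6)² = (17/2)² = 289/4 ≈ 72.250)
(O + (-1*(-23) - 1*(-29)))² = (289/4 + (-1*(-23) - 1*(-29)))² = (289/4 + (23 + 29))² = (289/4 + 52)² = (497/4)² = 247009/16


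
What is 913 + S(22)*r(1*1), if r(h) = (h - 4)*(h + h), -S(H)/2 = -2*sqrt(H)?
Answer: 913 - 24*sqrt(22) ≈ 800.43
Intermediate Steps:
S(H) = 4*sqrt(H) (S(H) = -(-4)*sqrt(H) = 4*sqrt(H))
r(h) = 2*h*(-4 + h) (r(h) = (-4 + h)*(2*h) = 2*h*(-4 + h))
913 + S(22)*r(1*1) = 913 + (4*sqrt(22))*(2*(1*1)*(-4 + 1*1)) = 913 + (4*sqrt(22))*(2*1*(-4 + 1)) = 913 + (4*sqrt(22))*(2*1*(-3)) = 913 + (4*sqrt(22))*(-6) = 913 - 24*sqrt(22)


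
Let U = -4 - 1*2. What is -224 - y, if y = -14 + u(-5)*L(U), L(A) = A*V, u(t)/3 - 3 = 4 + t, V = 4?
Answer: -66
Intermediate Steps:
u(t) = 21 + 3*t (u(t) = 9 + 3*(4 + t) = 9 + (12 + 3*t) = 21 + 3*t)
U = -6 (U = -4 - 2 = -6)
L(A) = 4*A (L(A) = A*4 = 4*A)
y = -158 (y = -14 + (21 + 3*(-5))*(4*(-6)) = -14 + (21 - 15)*(-24) = -14 + 6*(-24) = -14 - 144 = -158)
-224 - y = -224 - 1*(-158) = -224 + 158 = -66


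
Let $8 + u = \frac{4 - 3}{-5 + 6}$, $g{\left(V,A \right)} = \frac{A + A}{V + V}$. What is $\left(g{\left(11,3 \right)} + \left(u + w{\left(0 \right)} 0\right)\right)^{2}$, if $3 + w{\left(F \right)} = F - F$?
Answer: $\frac{5476}{121} \approx 45.256$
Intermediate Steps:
$g{\left(V,A \right)} = \frac{A}{V}$ ($g{\left(V,A \right)} = \frac{2 A}{2 V} = 2 A \frac{1}{2 V} = \frac{A}{V}$)
$w{\left(F \right)} = -3$ ($w{\left(F \right)} = -3 + \left(F - F\right) = -3 + 0 = -3$)
$u = -7$ ($u = -8 + \frac{4 - 3}{-5 + 6} = -8 + 1 \cdot 1^{-1} = -8 + 1 \cdot 1 = -8 + 1 = -7$)
$\left(g{\left(11,3 \right)} + \left(u + w{\left(0 \right)} 0\right)\right)^{2} = \left(\frac{3}{11} - 7\right)^{2} = \left(- \frac{74}{11}\right)^{2} = \frac{5476}{121}$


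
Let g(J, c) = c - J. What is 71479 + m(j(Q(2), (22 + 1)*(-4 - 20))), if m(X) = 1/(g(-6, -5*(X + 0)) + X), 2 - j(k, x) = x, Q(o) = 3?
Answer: 157968589/2210 ≈ 71479.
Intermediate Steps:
j(k, x) = 2 - x
m(X) = 1/(6 - 4*X) (m(X) = 1/((-5*(X + 0) - 1*(-6)) + X) = 1/((-5*X + 6) + X) = 1/((6 - 5*X) + X) = 1/(6 - 4*X))
71479 + m(j(Q(2), (22 + 1)*(-4 - 20))) = 71479 - 1/(-6 + 4*(2 - (22 + 1)*(-4 - 20))) = 71479 - 1/(-6 + 4*(2 - 23*(-24))) = 71479 - 1/(-6 + 4*(2 - 1*(-552))) = 71479 - 1/(-6 + 4*(2 + 552)) = 71479 - 1/(-6 + 4*554) = 71479 - 1/(-6 + 2216) = 71479 - 1/2210 = 157968589/2210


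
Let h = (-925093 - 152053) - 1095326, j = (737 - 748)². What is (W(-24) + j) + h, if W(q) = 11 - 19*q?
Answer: -2171884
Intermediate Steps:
j = 121 (j = (-11)² = 121)
h = -2172472 (h = -1077146 - 1095326 = -2172472)
(W(-24) + j) + h = ((11 - 19*(-24)) + 121) - 2172472 = ((11 + 456) + 121) - 2172472 = (467 + 121) - 2172472 = 588 - 2172472 = -2171884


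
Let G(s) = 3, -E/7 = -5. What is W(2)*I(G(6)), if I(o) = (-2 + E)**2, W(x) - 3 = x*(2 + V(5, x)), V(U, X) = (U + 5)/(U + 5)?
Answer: 9801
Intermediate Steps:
E = 35 (E = -7*(-5) = 35)
V(U, X) = 1 (V(U, X) = (5 + U)/(5 + U) = 1)
W(x) = 3 + 3*x (W(x) = 3 + x*(2 + 1) = 3 + x*3 = 3 + 3*x)
I(o) = 1089 (I(o) = (-2 + 35)**2 = 33**2 = 1089)
W(2)*I(G(6)) = (3 + 3*2)*1089 = (3 + 6)*1089 = 9*1089 = 9801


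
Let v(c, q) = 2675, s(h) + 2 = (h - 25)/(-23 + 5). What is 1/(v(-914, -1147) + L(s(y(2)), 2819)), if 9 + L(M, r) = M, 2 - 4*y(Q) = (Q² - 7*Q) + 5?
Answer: 24/63967 ≈ 0.00037519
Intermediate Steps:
y(Q) = -¾ - Q²/4 + 7*Q/4 (y(Q) = ½ - ((Q² - 7*Q) + 5)/4 = ½ - (5 + Q² - 7*Q)/4 = ½ + (-5/4 - Q²/4 + 7*Q/4) = -¾ - Q²/4 + 7*Q/4)
s(h) = -11/18 - h/18 (s(h) = -2 + (h - 25)/(-23 + 5) = -2 + (-25 + h)/(-18) = -2 + (-25 + h)*(-1/18) = -2 + (25/18 - h/18) = -11/18 - h/18)
L(M, r) = -9 + M
1/(v(-914, -1147) + L(s(y(2)), 2819)) = 1/(2675 + (-9 + (-11/18 - (-¾ - ¼*2² + (7/4)*2)/18))) = 1/(2675 + (-9 + (-11/18 - (-¾ - ¼*4 + 7/2)/18))) = 1/(2675 + (-9 + (-11/18 - (-¾ - 1 + 7/2)/18))) = 1/(2675 + (-9 + (-11/18 - 1/18*7/4))) = 1/(2675 + (-9 + (-11/18 - 7/72))) = 1/(2675 + (-9 - 17/24)) = 1/(2675 - 233/24) = 1/(63967/24) = 24/63967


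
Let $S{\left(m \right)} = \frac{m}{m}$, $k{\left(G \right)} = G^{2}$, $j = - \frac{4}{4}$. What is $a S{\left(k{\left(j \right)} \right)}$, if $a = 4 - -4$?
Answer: $8$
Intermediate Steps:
$j = -1$ ($j = \left(-4\right) \frac{1}{4} = -1$)
$a = 8$ ($a = 4 + 4 = 8$)
$S{\left(m \right)} = 1$
$a S{\left(k{\left(j \right)} \right)} = 8 \cdot 1 = 8$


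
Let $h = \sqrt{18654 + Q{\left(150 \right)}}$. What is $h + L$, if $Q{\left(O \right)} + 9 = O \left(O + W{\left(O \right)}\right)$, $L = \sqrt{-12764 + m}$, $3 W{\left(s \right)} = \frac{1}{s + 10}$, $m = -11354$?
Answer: $\frac{5 \sqrt{26333}}{4} + i \sqrt{24118} \approx 202.84 + 155.3 i$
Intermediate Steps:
$W{\left(s \right)} = \frac{1}{3 \left(10 + s\right)}$ ($W{\left(s \right)} = \frac{1}{3 \left(s + 10\right)} = \frac{1}{3 \left(10 + s\right)}$)
$L = i \sqrt{24118}$ ($L = \sqrt{-12764 - 11354} = \sqrt{-24118} = i \sqrt{24118} \approx 155.3 i$)
$Q{\left(O \right)} = -9 + O \left(O + \frac{1}{3 \left(10 + O\right)}\right)$
$h = \frac{5 \sqrt{26333}}{4}$ ($h = \sqrt{18654 + \frac{\frac{1}{3} \cdot 150 + \left(-9 + 150^{2}\right) \left(10 + 150\right)}{10 + 150}} = \sqrt{18654 + \frac{50 + \left(-9 + 22500\right) 160}{160}} = \sqrt{18654 + \frac{50 + 22491 \cdot 160}{160}} = \sqrt{18654 + \frac{50 + 3598560}{160}} = \sqrt{18654 + \frac{1}{160} \cdot 3598610} = \sqrt{18654 + \frac{359861}{16}} = \sqrt{\frac{658325}{16}} = \frac{5 \sqrt{26333}}{4} \approx 202.84$)
$h + L = \frac{5 \sqrt{26333}}{4} + i \sqrt{24118}$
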